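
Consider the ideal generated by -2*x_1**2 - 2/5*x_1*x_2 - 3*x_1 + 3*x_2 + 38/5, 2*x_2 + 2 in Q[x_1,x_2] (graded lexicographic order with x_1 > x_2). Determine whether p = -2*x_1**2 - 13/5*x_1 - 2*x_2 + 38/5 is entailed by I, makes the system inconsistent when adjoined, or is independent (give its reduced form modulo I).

Adjoining -2*x_1**2 - 13/5*x_1 - 2*x_2 + 38/5 makes the ideal the whole ring: the system is inconsistent.

First compute the reduced Gröbner basis of I by Buchberger's algorithm.
f_1 = -2*x_1**2 - 2/5*x_1*x_2 - 3*x_1 + 3*x_2 + 38/5, LT = x_1**2.
f_2 = 2*x_2 + 2, LT = x_2.

S(f_1,f_2): leading monomials are coprime, so the S-polynomial reduces to 0 (Buchberger's first criterion).
Every S-polynomial of the final basis reduces to 0, so we have a Gröbner basis.
Inter-reduce: drop elements whose leading term is divisible by another's, tail-reduce, and make monic.
Reduced Gröbner basis: {x_1**2 + 13/10*x_1 - 23/10, x_2 + 1}.
Label its elements g_1 = x_1**2 + 13/10*x_1 - 23/10, g_2 = x_2 + 1.

Reduce p = -2*x_1**2 - 13/5*x_1 - 2*x_2 + 38/5 modulo G:
  leading term x_1**2: subtract (-2)·g_1 from -2*x_1**2 - 13/5*x_1 - 2*x_2 + 38/5 → -2*x_2 + 3
  leading term x_2: subtract (-2)·g_2 from -2*x_2 + 3 → 5
  leading term 1: no divisor's leading term divides it; move 5 to the remainder.
  normal form = 5.
The normal form is nonzero, so p ∉ I. Since p minus its normal form lies in I, I + (p) = I + (r) where r = 5; decide whether this ideal is the whole ring.
Here r = 5 is a nonzero constant, hence a unit: 1 ∈ I + (p), the Gröbner basis of I + (p) is {1}, and the enlarged system has no common solution — adjoining p is inconsistent.

Ideal membership is decidable via reduction modulo a Gröbner basis.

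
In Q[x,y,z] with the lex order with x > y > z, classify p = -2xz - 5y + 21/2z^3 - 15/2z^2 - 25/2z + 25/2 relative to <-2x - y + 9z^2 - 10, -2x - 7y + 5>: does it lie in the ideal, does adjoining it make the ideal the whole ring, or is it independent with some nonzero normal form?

First compute the reduced Gröbner basis of I by Buchberger's algorithm.
f_1 = -2x - y + 9z^2 - 10, LT = x.
f_2 = -2x - 7y + 5, LT = x.

S(f_1,f_2): lcm = x. S = -3y - 9/2z^2 + 15/2.
  leading term y: no divisor's leading term divides it; move -3y to the remainder.
  leading term z^2: no divisor's leading term divides it; move -9/2z^2 to the remainder.
  leading term 1: no divisor's leading term divides it; move 15/2 to the remainder.
  remainder -3y - 9/2z^2 + 15/2 ≠ 0; add h_3 = -3y - 9/2z^2 + 15/2 to the basis.

S(f_1,h_3): leading monomials are coprime, so the S-polynomial reduces to 0 (Buchberger's first criterion).
S(f_2,h_3): leading monomials are coprime, so the S-polynomial reduces to 0 (Buchberger's first criterion).
Every S-polynomial of the final basis reduces to 0, so we have a Gröbner basis.
Inter-reduce: drop elements whose leading term is divisible by another's, tail-reduce, and make monic.
Reduced Gröbner basis: {x - 21/4z^2 + 25/4, y + 3/2z^2 - 5/2}.
Label its elements g_1 = x - 21/4z^2 + 25/4, g_2 = y + 3/2z^2 - 5/2.

Reduce p = -2xz - 5y + 21/2z^3 - 15/2z^2 - 25/2z + 25/2 modulo G:
  leading term xz: subtract (-2z)·g_1 from -2xz - 5y + 21/2z^3 - 15/2z^2 - 25/2z + 25/2 → -5y - 15/2z^2 + 25/2
  leading term y: subtract (-5)·g_2 from -5y - 15/2z^2 + 25/2 → 0
  normal form = 0.
Since the normal form is 0, p ∈ I.

-2xz - 5y + 21/2z^3 - 15/2z^2 - 25/2z + 25/2 lies in I (it reduces to 0).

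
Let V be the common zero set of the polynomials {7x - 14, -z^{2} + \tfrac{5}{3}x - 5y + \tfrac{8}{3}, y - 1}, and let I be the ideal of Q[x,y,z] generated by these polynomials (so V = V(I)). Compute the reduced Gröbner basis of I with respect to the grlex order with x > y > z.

f_1 = 7x - 14, LT = x.
f_2 = -z^{2} + \tfrac{5}{3}x - 5y + \tfrac{8}{3}, LT = z^{2}.
f_3 = y - 1, LT = y.

The S-polynomials (S(f_1,f_2), S(f_1,f_3), S(f_2,f_3)) all reduce to 0 modulo the current basis, so we have a Gröbner basis.

G = {z^{2} - 1, x - 2, y - 1}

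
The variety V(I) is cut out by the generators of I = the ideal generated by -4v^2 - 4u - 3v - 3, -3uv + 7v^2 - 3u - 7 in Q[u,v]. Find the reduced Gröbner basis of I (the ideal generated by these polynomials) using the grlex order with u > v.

G = {u^2 + 100/9u + 7/4v + 427/36, uv + 10/3u + 7/4v + 49/12, v^2 + u + 3/4v + 3/4}

f_1 = -4v^2 - 4u - 3v - 3, LT = v^2.
f_2 = -3uv + 7v^2 - 3u - 7, LT = uv.

S(f_1,f_2): lcm = uv^2. S = 7/3v^3 + u^2 - 1/4uv + 3/4u - 7/3v.
  leading term v^3: subtract (-7/12v)·f_1 from 7/3v^3 + u^2 - 1/4uv + 3/4u - 7/3v → u^2 - 31/12uv - 7/4v^2 + 3/4u - 49/12v
  leading term u^2: no divisor's leading term divides it; move u^2 to the remainder.
  leading term uv: subtract (31/36)·f_2 from -31/12uv - 7/4v^2 + 3/4u - 49/12v → -70/9v^2 + 10/3u - 49/12v + 217/36
  leading term v^2: subtract (35/18)·f_1 from -70/9v^2 + 10/3u - 49/12v + 217/36 → 100/9u + 7/4v + 427/36
  leading term u: no divisor's leading term divides it; move 100/9u to the remainder.
  leading term v: no divisor's leading term divides it; move 7/4v to the remainder.
  leading term 1: no divisor's leading term divides it; move 427/36 to the remainder.
  remainder u^2 + 100/9u + 7/4v + 427/36 ≠ 0; add g_3 = u^2 + 100/9u + 7/4v + 427/36 to the basis.

The other S-polynomials (S(f_1,g_3), S(f_2,g_3)) all reduce to 0 modulo the current basis, so we have a Gröbner basis.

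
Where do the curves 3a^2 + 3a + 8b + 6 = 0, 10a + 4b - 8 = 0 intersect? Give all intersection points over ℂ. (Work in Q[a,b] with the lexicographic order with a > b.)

Compute a lex Gröbner basis by Buchberger's algorithm.
f_1 = 3a^2 + 3a + 8b + 6, LT = a^2.
f_2 = 10a + 4b - 8, LT = a.

S(f_1,f_2): lcm = a^2. S = -2/5ab + 9/5a + 8/3b + 2.
  leading term ab: subtract (-1/25b)·f_2 from -2/5ab + 9/5a + 8/3b + 2 → 9/5a + 4/25b^2 + 176/75b + 2
  leading term a: subtract (9/50)·f_2 from 9/5a + 4/25b^2 + 176/75b + 2 → 4/25b^2 + 122/75b + 86/25
  leading term b^2: no divisor's leading term divides it; move 4/25b^2 to the remainder.
  leading term b: no divisor's leading term divides it; move 122/75b to the remainder.
  leading term 1: no divisor's leading term divides it; move 86/25 to the remainder.
  remainder 4/25b^2 + 122/75b + 86/25 ≠ 0; add h_3 = 4/25b^2 + 122/75b + 86/25 to the basis.

The other S-polynomials (S(f_1,h_3), S(f_2,h_3)) all reduce to 0 modulo the current basis, so we have a Gröbner basis.
Inter-reduce: drop elements whose leading term is divisible by another's, tail-reduce, and make monic.
Reduced Gröbner basis: {a + 2/5b - 4/5, b^2 + 61/6b + 43/2}.

Since the basis is lex-ordered, b^2 + 61/6b + 43/2 is univariate in b. Its roots are {-43/6, -3}. Back-substituting each root into the other basis elements fixes the other coordinates.
  b = -43/6: the earlier basis element becomes a - 11/3 = 0, giving a = 11/3 — point (11/3, -43/6).
  b = -3: the earlier basis element becomes a - 2 = 0, giving a = 2 — point (2, -3).
Each listed point satisfies every original equation (direct substitution).

{(11/3, -43/6), (2, -3)}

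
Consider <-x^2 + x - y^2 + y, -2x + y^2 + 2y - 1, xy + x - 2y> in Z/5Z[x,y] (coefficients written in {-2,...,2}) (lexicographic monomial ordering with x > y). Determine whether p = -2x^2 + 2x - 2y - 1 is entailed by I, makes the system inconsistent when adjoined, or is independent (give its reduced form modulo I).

First compute the reduced Gröbner basis of I by Buchberger's algorithm.
f_1 = -x^2 + x - y^2 + y, LT = x^2.
f_2 = -2x + y^2 + 2y - 1, LT = x.
f_3 = xy + x - 2y, LT = xy.

S(f_1,f_2): lcm = x^2. S = -2xy^2 + xy + x + y^2 - y.
  leading term xy^2: subtract (y^2)·f_2 from -2xy^2 + xy + x + y^2 - y → xy + x - y^4 - 2y^3 + 2y^2 - y
  leading term xy: subtract (2y)·f_2 from xy + x - y^4 - 2y^3 + 2y^2 - y → x - y^4 + y^3 - 2y^2 + y
  leading term x: subtract (2)·f_2 from x - y^4 + y^3 - 2y^2 + y → -y^4 + y^3 + y^2 + 2y + 2
  leading term y^4: no divisor's leading term divides it; move -y^4 to the remainder.
  leading term y^3: no divisor's leading term divides it; move y^3 to the remainder.
  leading term y^2: no divisor's leading term divides it; move y^2 to the remainder.
  leading term y: no divisor's leading term divides it; move 2y to the remainder.
  leading term 1: no divisor's leading term divides it; move 2 to the remainder.
  remainder -y^4 + y^3 + y^2 + 2y + 2 ≠ 0; add h_4 = -y^4 + y^3 + y^2 + 2y + 2 to the basis.

S(f_1,f_3): lcm = x^2y. S = -x^2 + xy + y^3 - y^2.
  leading term x^2: subtract (1)·f_1 from -x^2 + xy + y^3 - y^2 → xy - x + y^3 - y
  leading term xy: subtract (2y)·f_2 from xy - x + y^3 - y → -x - y^3 + y^2 + y
  leading term x: subtract (-2)·f_2 from -x - y^3 + y^2 + y → -y^3 - 2y^2 - 2
  leading term y^3: no divisor's leading term divides it; move -y^3 to the remainder.
  leading term y^2: no divisor's leading term divides it; move -2y^2 to the remainder.
  leading term 1: no divisor's leading term divides it; move -2 to the remainder.
  remainder -y^3 - 2y^2 - 2 ≠ 0; add h_5 = -y^3 - 2y^2 - 2 to the basis.

S(f_2,f_3): lcm = xy. S = -x + 2y^3 - y^2.
  leading term x: subtract (-2)·f_2 from -x + 2y^3 - y^2 → 2y^3 + y^2 - y - 2
  leading term y^3: subtract (-2)·h_5 from 2y^3 + y^2 - y - 2 → 2y^2 - y - 1
  leading term y^2: no divisor's leading term divides it; move 2y^2 to the remainder.
  leading term y: no divisor's leading term divides it; move -y to the remainder.
  leading term 1: no divisor's leading term divides it; move -1 to the remainder.
  remainder 2y^2 - y - 1 ≠ 0; add h_6 = 2y^2 - y - 1 to the basis.

S(f_3,h_4): lcm = xy^4. S = 2xy^3 + xy^2 + 2xy + 2x - 2y^4.
  leading term xy^3: subtract (-y^3)·f_2 from 2xy^3 + xy^2 + 2xy + 2x - 2y^4 → xy^2 + 2xy + 2x + y^5 - y^3
  leading term xy^2: subtract (2y^2)·f_2 from xy^2 + 2xy + 2x + y^5 - y^3 → 2xy + 2x + y^5 - 2y^4 + 2y^2
  leading term xy: subtract (-y)·f_2 from 2xy + 2x + y^5 - 2y^4 + 2y^2 → 2x + y^5 - 2y^4 + y^3 - y^2 - y
  leading term x: subtract (-1)·f_2 from 2x + y^5 - 2y^4 + y^3 - y^2 - y → y^5 - 2y^4 + y^3 + y - 1
  leading term y^5: subtract (-y)·h_4 from y^5 - 2y^4 + y^3 + y - 1 → -y^4 + 2y^3 + 2y^2 - 2y - 1
  leading term y^4: subtract (1)·h_4 from -y^4 + 2y^3 + 2y^2 - 2y - 1 → y^3 + y^2 + y + 2
  leading term y^3: subtract (-1)·h_5 from y^3 + y^2 + y + 2 → -y^2 + y
  leading term y^2: subtract (2)·h_6 from -y^2 + y → -2y + 2
  leading term y: no divisor's leading term divides it; move -2y to the remainder.
  leading term 1: no divisor's leading term divides it; move 2 to the remainder.
  remainder -2y + 2 ≠ 0; add h_7 = -2y + 2 to the basis.

The other S-polynomials (S(f_1,h_4), S(f_2,h_4), S(f_1,h_5), S(f_2,h_5), S(f_3,h_5), S(h_4,h_5), S(f_1,h_6), S(f_2,h_6), S(f_3,h_6), S(h_4,h_6), S(h_5,h_6), S(f_1,h_7), S(f_2,h_7), S(f_3,h_7), S(h_4,h_7), S(h_5,h_7), S(h_6,h_7)) all reduce to 0 modulo the current basis, so we have a Gröbner basis.
Inter-reduce: drop elements whose leading term is divisible by another's, tail-reduce, and make monic.
Reduced Gröbner basis: {x - 1, y - 1}.
Label its elements g_1 = x - 1, g_2 = y - 1.

Reduce p = -2x^2 + 2x - 2y - 1 modulo G:
  leading term x^2: subtract (-2x)·g_1 from -2x^2 + 2x - 2y - 1 → -2y - 1
  leading term y: subtract (-2)·g_2 from -2y - 1 → 2
  leading term 1: no divisor's leading term divides it; move 2 to the remainder.
  normal form = 2.
The normal form is nonzero, so p ∉ I. Since p minus its normal form lies in I, I + (p) = I + (r) where r = 2; decide whether this ideal is the whole ring.
Here r = 2 is a nonzero constant, hence a unit: 1 ∈ I + (p), the Gröbner basis of I + (p) is {1}, and the enlarged system has no common solution — adjoining p is inconsistent.

Adjoining -2x^2 + 2x - 2y - 1 makes the ideal the whole ring: the system is inconsistent.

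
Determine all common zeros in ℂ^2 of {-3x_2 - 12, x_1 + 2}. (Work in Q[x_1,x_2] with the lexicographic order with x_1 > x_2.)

Compute a lex Gröbner basis by Buchberger's algorithm.
f_1 = -3x_2 - 12, LT = x_2.
f_2 = x_1 + 2, LT = x_1.

The S-polynomials (S(f_1,f_2)) all reduce to 0 modulo the current basis, so we have a Gröbner basis.
Inter-reduce: drop elements whose leading term is divisible by another's, tail-reduce, and make monic.
Reduced Gröbner basis: {x_1 + 2, x_2 + 4}.

The lex basis is triangular: the last element involves only x_2. Solving x_2 + 4 = 0 gives x_2 ∈ {-4}; substituting each value into the earlier elements determines the remaining variables.
  x_2 = -4: the earlier basis element becomes x_1 + 2 = 0, giving x_1 = -2 — point (-2, -4).
Each listed point satisfies every original equation (direct substitution).
This is the nonlinear analogue of row-reducing a linear system.

{(-2, -4)}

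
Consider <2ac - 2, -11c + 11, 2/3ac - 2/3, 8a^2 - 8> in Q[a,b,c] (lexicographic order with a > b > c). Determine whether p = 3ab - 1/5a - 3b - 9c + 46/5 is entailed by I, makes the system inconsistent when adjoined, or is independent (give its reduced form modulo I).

3ab - 1/5a - 3b - 9c + 46/5 lies in I (it reduces to 0).

First compute the reduced Gröbner basis of I by Buchberger's algorithm.
f_1 = 2ac - 2, LT = ac.
f_2 = -11c + 11, LT = c.
f_3 = 2/3ac - 2/3, LT = ac.
f_4 = 8a^2 - 8, LT = a^2.

S(f_1,f_2): lcm = ac. S = a - 1.
  leading term a: no divisor's leading term divides it; move a to the remainder.
  leading term 1: no divisor's leading term divides it; move -1 to the remainder.
  remainder a - 1 ≠ 0; add h_5 = a - 1 to the basis.

The other S-polynomials (S(f_1,f_3), S(f_1,f_4), S(f_2,f_3), S(f_2,f_4), S(f_3,f_4), S(f_1,h_5), S(f_2,h_5), S(f_3,h_5), S(f_4,h_5)) all reduce to 0 modulo the current basis, so we have a Gröbner basis.
Inter-reduce: drop elements whose leading term is divisible by another's, tail-reduce, and make monic.
Reduced Gröbner basis: {a - 1, c - 1}.
Label its elements g_1 = a - 1, g_2 = c - 1.

Reduce p = 3ab - 1/5a - 3b - 9c + 46/5 modulo G:
  leading term ab: subtract (3b)·g_1 from 3ab - 1/5a - 3b - 9c + 46/5 → -1/5a - 9c + 46/5
  leading term a: subtract (-1/5)·g_1 from -1/5a - 9c + 46/5 → -9c + 9
  leading term c: subtract (-9)·g_2 from -9c + 9 → 0
  normal form = 0.
Since the normal form is 0, p ∈ I.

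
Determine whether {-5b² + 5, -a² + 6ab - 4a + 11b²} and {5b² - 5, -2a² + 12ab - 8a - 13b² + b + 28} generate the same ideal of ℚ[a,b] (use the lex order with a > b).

Two ideals are equal iff their reduced Gröbner bases coincide (the reduced basis is unique for a fixed ordering).
Buchberger on the first generating set:
f_1 = -5b² + 5, LT = b².
f_2 = -a² + 6ab - 4a + 11b², LT = a².

The S-polynomials (S(f_1,f_2)) all reduce to 0 modulo the current basis, so we have a Gröbner basis.
Inter-reduce: drop elements whose leading term is divisible by another's, tail-reduce, and make monic.
Reduced Gröbner basis: {a² - 6ab + 4a - 11, b² - 1}.

Buchberger on the second generating set:
h_1 = 5b² - 5, LT = b².
h_2 = -2a² + 12ab - 8a - 13b² + b + 28, LT = a².

The S-polynomials (S(h_1,h_2)) all reduce to 0 modulo the current basis, so we have a Gröbner basis.
Inter-reduce: drop elements whose leading term is divisible by another's, tail-reduce, and make monic.
Reduced Gröbner basis: {a² - 6ab + 4a - ½b - 15/2, b² - 1}.

These differ, so the ideals are not equal.

No, the ideals differ.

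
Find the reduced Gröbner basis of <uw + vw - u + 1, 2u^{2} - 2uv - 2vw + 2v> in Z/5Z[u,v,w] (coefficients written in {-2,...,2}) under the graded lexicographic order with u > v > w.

f_1 = uw + vw - u + 1, LT = uw.
f_2 = 2u^{2} - 2uv - 2vw + 2v, LT = u^{2}.

S(f_1,f_2): lcm = u^{2}w. S = 2uvw + vw^{2} - u^{2} - vw + u.
  leading term uvw: subtract (2v)·f_1 from 2uvw + vw^{2} - u^{2} - vw + u → -2v^{2}w + vw^{2} - u^{2} + 2uv - vw + u - 2v
  leading term v^{2}w: no divisor's leading term divides it; move -2v^{2}w to the remainder.
  leading term vw^{2}: no divisor's leading term divides it; move vw^{2} to the remainder.
  leading term u^{2}: subtract (2)·f_2 from -u^{2} + 2uv - vw + u - 2v → uv - 2vw + u - v
  leading term uv: no divisor's leading term divides it; move uv to the remainder.
  leading term vw: no divisor's leading term divides it; move -2vw to the remainder.
  leading term u: no divisor's leading term divides it; move u to the remainder.
  leading term v: no divisor's leading term divides it; move -v to the remainder.
  remainder -2v^{2}w + vw^{2} + uv - 2vw + u - v ≠ 0; add g_3 = -2v^{2}w + vw^{2} + uv - 2vw + u - v to the basis.

The other S-polynomials (S(f_1,g_3), S(f_2,g_3)) all reduce to 0 modulo the current basis, so we have a Gröbner basis.

G = {v^{2}w + 2vw^{2} + 2uv + vw + 2u - 2v, u^{2} - uv - vw + v, uw + vw - u + 1}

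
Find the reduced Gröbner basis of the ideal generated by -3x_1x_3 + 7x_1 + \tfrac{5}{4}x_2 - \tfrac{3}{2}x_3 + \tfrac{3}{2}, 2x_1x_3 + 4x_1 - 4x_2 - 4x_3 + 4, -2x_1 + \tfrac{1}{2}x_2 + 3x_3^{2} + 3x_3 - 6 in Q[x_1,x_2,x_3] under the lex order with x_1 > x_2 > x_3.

f_1 = -3x_1x_3 + 7x_1 + \tfrac{5}{4}x_2 - \tfrac{3}{2}x_3 + \tfrac{3}{2}, LT = x_1x_3.
f_2 = 2x_1x_3 + 4x_1 - 4x_2 - 4x_3 + 4, LT = x_1x_3.
f_3 = -2x_1 + \tfrac{1}{2}x_2 + 3x_3^{2} + 3x_3 - 6, LT = x_1.

S(f_1,f_2): lcm = x_1x_3. S = -\tfrac{13}{3}x_1 + \tfrac{19}{12}x_2 + \tfrac{5}{2}x_3 - \tfrac{5}{2}.
  leading term x_1: subtract (\tfrac{13}{6})·f_3 from -\tfrac{13}{3}x_1 + \tfrac{19}{12}x_2 + \tfrac{5}{2}x_3 - \tfrac{5}{2} → \tfrac{1}{2}x_2 - \tfrac{13}{2}x_3^{2} - 4x_3 + \tfrac{21}{2}
  leading term x_2: no divisor's leading term divides it; move \tfrac{1}{2}x_2 to the remainder.
  leading term x_3^{2}: no divisor's leading term divides it; move -\tfrac{13}{2}x_3^{2} to the remainder.
  leading term x_3: no divisor's leading term divides it; move -4x_3 to the remainder.
  leading term 1: no divisor's leading term divides it; move \tfrac{21}{2} to the remainder.
  remainder \tfrac{1}{2}x_2 - \tfrac{13}{2}x_3^{2} - 4x_3 + \tfrac{21}{2} ≠ 0; add g_4 = \tfrac{1}{2}x_2 - \tfrac{13}{2}x_3^{2} - 4x_3 + \tfrac{21}{2} to the basis.

S(f_1,f_3): lcm = x_1x_3. S = -\tfrac{7}{3}x_1 + \tfrac{1}{4}x_2x_3 - \tfrac{5}{12}x_2 + \tfrac{3}{2}x_3^{3} + \tfrac{3}{2}x_3^{2} - \tfrac{5}{2}x_3 - \tfrac{1}{2}.
  leading term x_1: subtract (\tfrac{7}{6})·f_3 from -\tfrac{7}{3}x_1 + \tfrac{1}{4}x_2x_3 - \tfrac{5}{12}x_2 + \tfrac{3}{2}x_3^{3} + \tfrac{3}{2}x_3^{2} - \tfrac{5}{2}x_3 - \tfrac{1}{2} → \tfrac{1}{4}x_2x_3 - x_2 + \tfrac{3}{2}x_3^{3} - 2x_3^{2} - 6x_3 + \tfrac{13}{2}
  leading term x_2x_3: subtract (\tfrac{1}{2}x_3)·g_4 from \tfrac{1}{4}x_2x_3 - x_2 + \tfrac{3}{2}x_3^{3} - 2x_3^{2} - 6x_3 + \tfrac{13}{2} → -x_2 + \tfrac{19}{4}x_3^{3} - \tfrac{45}{4}x_3 + \tfrac{13}{2}
  leading term x_2: subtract (-2)·g_4 from -x_2 + \tfrac{19}{4}x_3^{3} - \tfrac{45}{4}x_3 + \tfrac{13}{2} → \tfrac{19}{4}x_3^{3} - 13x_3^{2} - \tfrac{77}{4}x_3 + \tfrac{55}{2}
  leading term x_3^{3}: no divisor's leading term divides it; move \tfrac{19}{4}x_3^{3} to the remainder.
  leading term x_3^{2}: no divisor's leading term divides it; move -13x_3^{2} to the remainder.
  leading term x_3: no divisor's leading term divides it; move -\tfrac{77}{4}x_3 to the remainder.
  leading term 1: no divisor's leading term divides it; move \tfrac{55}{2} to the remainder.
  remainder \tfrac{19}{4}x_3^{3} - 13x_3^{2} - \tfrac{77}{4}x_3 + \tfrac{55}{2} ≠ 0; add g_5 = \tfrac{19}{4}x_3^{3} - 13x_3^{2} - \tfrac{77}{4}x_3 + \tfrac{55}{2} to the basis.

The other S-polynomials (S(f_2,f_3), S(f_1,g_4), S(f_2,g_4), S(f_3,g_4), S(f_1,g_5), S(f_2,g_5), S(f_3,g_5), S(g_4,g_5)) all reduce to 0 modulo the current basis, so we have a Gröbner basis.
Inter-reduce: drop elements whose leading term is divisible by another's, tail-reduce, and make monic.

G = {x_1 - \tfrac{19}{4}x_3^{2} - \tfrac{7}{2}x_3 + \tfrac{33}{4}, x_2 - 13x_3^{2} - 8x_3 + 21, x_3^{3} - \tfrac{52}{19}x_3^{2} - \tfrac{77}{19}x_3 + \tfrac{110}{19}}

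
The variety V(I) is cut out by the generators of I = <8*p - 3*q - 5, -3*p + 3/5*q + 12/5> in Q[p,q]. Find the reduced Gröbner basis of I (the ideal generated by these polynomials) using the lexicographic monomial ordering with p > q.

G = {p - 1, q - 1}

f_1 = 8*p - 3*q - 5, LT = p.
f_2 = -3*p + 3/5*q + 12/5, LT = p.

S(f_1,f_2): lcm = p. S = -7/40*q + 7/40.
  leading term q: no divisor's leading term divides it; move -7/40*q to the remainder.
  leading term 1: no divisor's leading term divides it; move 7/40 to the remainder.
  remainder -7/40*q + 7/40 ≠ 0; add g_3 = -7/40*q + 7/40 to the basis.

The other S-polynomials (S(f_1,g_3), S(f_2,g_3)) all reduce to 0 modulo the current basis, so we have a Gröbner basis.
Inter-reduce: drop elements whose leading term is divisible by another's, tail-reduce, and make monic.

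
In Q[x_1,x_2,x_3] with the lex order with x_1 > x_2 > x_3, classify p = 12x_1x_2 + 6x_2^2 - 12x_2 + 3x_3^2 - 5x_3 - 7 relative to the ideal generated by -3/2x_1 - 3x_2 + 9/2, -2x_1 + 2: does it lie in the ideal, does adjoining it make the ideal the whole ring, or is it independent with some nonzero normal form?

First compute the reduced Gröbner basis of I by Buchberger's algorithm.
f_1 = -3/2x_1 - 3x_2 + 9/2, LT = x_1.
f_2 = -2x_1 + 2, LT = x_1.

S(f_1,f_2): lcm = x_1. S = 2x_2 - 2.
  leading term x_2: no divisor's leading term divides it; move 2x_2 to the remainder.
  leading term 1: no divisor's leading term divides it; move -2 to the remainder.
  remainder 2x_2 - 2 ≠ 0; add h_3 = 2x_2 - 2 to the basis.

S(f_1,h_3): leading monomials are coprime, so the S-polynomial reduces to 0 (Buchberger's first criterion).
S(f_2,h_3): leading monomials are coprime, so the S-polynomial reduces to 0 (Buchberger's first criterion).
Every S-polynomial of the final basis reduces to 0, so we have a Gröbner basis.
Inter-reduce: drop elements whose leading term is divisible by another's, tail-reduce, and make monic.
Reduced Gröbner basis: {x_1 - 1, x_2 - 1}.
Label its elements g_1 = x_1 - 1, g_2 = x_2 - 1.

Reduce p = 12x_1x_2 + 6x_2^2 - 12x_2 + 3x_3^2 - 5x_3 - 7 modulo G:
  leading term x_1x_2: subtract (12x_2)·g_1 from 12x_1x_2 + 6x_2^2 - 12x_2 + 3x_3^2 - 5x_3 - 7 → 6x_2^2 + 3x_3^2 - 5x_3 - 7
  leading term x_2^2: subtract (6x_2)·g_2 from 6x_2^2 + 3x_3^2 - 5x_3 - 7 → 6x_2 + 3x_3^2 - 5x_3 - 7
  leading term x_2: subtract (6)·g_2 from 6x_2 + 3x_3^2 - 5x_3 - 7 → 3x_3^2 - 5x_3 - 1
  leading term x_3^2: no divisor's leading term divides it; move 3x_3^2 to the remainder.
  leading term x_3: no divisor's leading term divides it; move -5x_3 to the remainder.
  leading term 1: no divisor's leading term divides it; move -1 to the remainder.
  normal form = 3x_3^2 - 5x_3 - 1.
The normal form is nonzero, so p ∉ I. Since p minus its normal form lies in I, I + (p) = I + (r) where r = 3x_3^2 - 5x_3 - 1; decide whether this ideal is the whole ring.
Run Buchberger on G together with r (pairs among the g_i already reduce to 0 since G is a Gröbner basis):
g_1 = x_1 - 1, LT = x_1.
g_2 = x_2 - 1, LT = x_2.
r = 3x_3^2 - 5x_3 - 1, LT = x_3^2.

S(g_1,g_2): leading monomials are coprime, so the S-polynomial reduces to 0 (Buchberger's first criterion).
S(g_1,r): leading monomials are coprime, so the S-polynomial reduces to 0 (Buchberger's first criterion).
S(g_2,r): leading monomials are coprime, so the S-polynomial reduces to 0 (Buchberger's first criterion).
Every S-polynomial of the final basis reduces to 0, so we have a Gröbner basis.
Inter-reduce: drop elements whose leading term is divisible by another's, tail-reduce, and make monic.
Reduced Gröbner basis: {x_1 - 1, x_2 - 1, x_3^2 - 5/3x_3 - 1/3}.
The reduced Gröbner basis of I + (p) is {x_1 - 1, x_2 - 1, x_3^2 - 5/3x_3 - 1/3} ≠ {1}, a proper ideal, so the enlarged system stays consistent: p is independent of I, with normal form 3x_3^2 - 5x_3 - 1.

12x_1x_2 + 6x_2^2 - 12x_2 + 3x_3^2 - 5x_3 - 7 is independent of I; its normal form modulo I is 3x_3^2 - 5x_3 - 1.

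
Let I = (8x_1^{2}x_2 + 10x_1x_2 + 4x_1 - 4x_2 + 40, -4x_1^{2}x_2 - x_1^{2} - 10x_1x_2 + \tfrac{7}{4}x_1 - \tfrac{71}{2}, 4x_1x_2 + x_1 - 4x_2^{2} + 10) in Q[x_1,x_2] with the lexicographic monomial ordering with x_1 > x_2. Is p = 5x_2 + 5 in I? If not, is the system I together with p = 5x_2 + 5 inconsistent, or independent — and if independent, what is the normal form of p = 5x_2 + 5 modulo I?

First compute the reduced Gröbner basis of I by Buchberger's algorithm.
f_1 = 8x_1^{2}x_2 + 10x_1x_2 + 4x_1 - 4x_2 + 40, LT = x_1^{2}x_2.
f_2 = -4x_1^{2}x_2 - x_1^{2} - 10x_1x_2 + \tfrac{7}{4}x_1 - \tfrac{71}{2}, LT = x_1^{2}x_2.
f_3 = 4x_1x_2 + x_1 - 4x_2^{2} + 10, LT = x_1x_2.

S(f_1,f_2): lcm = x_1^{2}x_2. S = -\tfrac{1}{4}x_1^{2} - \tfrac{5}{4}x_1x_2 + \tfrac{15}{16}x_1 - \tfrac{1}{2}x_2 - \tfrac{31}{8}.
  reduce S modulo (f_1, f_2, f_3):
  remainder -\tfrac{1}{4}x_1^{2} + \tfrac{5}{4}x_1 - \tfrac{5}{4}x_2^{2} - \tfrac{1}{2}x_2 - \tfrac{3}{4} ≠ 0; add h_4 = -\tfrac{1}{4}x_1^{2} + \tfrac{5}{4}x_1 - \tfrac{5}{4}x_2^{2} - \tfrac{1}{2}x_2 - \tfrac{3}{4} to the basis.

S(f_1,f_3): lcm = x_1^{2}x_2. S = -\tfrac{1}{4}x_1^{2} + x_1x_2^{2} + \tfrac{5}{4}x_1x_2 - 2x_1 - \tfrac{1}{2}x_2 + 5.
  reduce S modulo (f_1, f_2, f_3, h_4):
  remainder -\tfrac{7}{2}x_1 + x_2^{3} + \tfrac{9}{4}x_2^{2} - \tfrac{5}{2}x_2 + \tfrac{13}{4} ≠ 0; add h_5 = -\tfrac{7}{2}x_1 + x_2^{3} + \tfrac{9}{4}x_2^{2} - \tfrac{5}{2}x_2 + \tfrac{13}{4} to the basis.

S(f_1,h_4): lcm = x_1^{2}x_2. S = \tfrac{25}{4}x_1x_2 + \tfrac{1}{2}x_1 - 5x_2^{3} - 2x_2^{2} - \tfrac{7}{2}x_2 + 5.
  reduce S modulo (f_1, f_2, f_3, h_4, h_5):
  remainder -\tfrac{297}{56}x_2^{3} + \tfrac{799}{224}x_2^{2} - \tfrac{307}{112}x_2 - \tfrac{2601}{224} ≠ 0; add h_6 = -\tfrac{297}{56}x_2^{3} + \tfrac{799}{224}x_2^{2} - \tfrac{307}{112}x_2 - \tfrac{2601}{224} to the basis.

S(f_1,h_5): lcm = x_1^{2}x_2. S = \tfrac{2}{7}x_1x_2^{4} + \tfrac{9}{14}x_1x_2^{3} - \tfrac{5}{7}x_1x_2^{2} + \tfrac{61}{28}x_1x_2 + \tfrac{1}{2}x_1 - \tfrac{1}{2}x_2 + 5.
  reduce S modulo (f_1, f_2, f_3, h_4, h_5, h_6):
  remainder -\tfrac{5567381081}{5868368352}x_2^{2} + \tfrac{1991670719}{2934184176}x_2 + \tfrac{1061191391}{652040928} ≠ 0; add h_7 = -\tfrac{5567381081}{5868368352}x_2^{2} + \tfrac{1991670719}{2934184176}x_2 + \tfrac{1061191391}{652040928} to the basis.

S(f_3,h_5): lcm = x_1x_2. S = \tfrac{1}{4}x_1 + \tfrac{2}{7}x_2^{4} + \tfrac{9}{14}x_2^{3} - \tfrac{12}{7}x_2^{2} + \tfrac{13}{14}x_2 + \tfrac{5}{2}.
  reduce S modulo (f_1, f_2, f_3, h_4, h_5, h_6, h_7):
  remainder -\tfrac{6263529912}{5567381081}x_2 - \tfrac{6263529912}{5567381081} ≠ 0; add h_8 = -\tfrac{6263529912}{5567381081}x_2 - \tfrac{6263529912}{5567381081} to the basis.

The other S-polynomials (S(f_2,f_3), S(f_2,h_4), S(f_3,h_4), S(f_2,h_5), S(h_4,h_5), S(f_1,h_6), S(f_2,h_6), S(f_3,h_6), S(h_4,h_6), S(h_5,h_6), S(f_1,h_7), S(f_2,h_7), S(f_3,h_7), S(h_4,h_7), S(h_5,h_7), S(h_6,h_7), S(f_1,h_8), S(f_2,h_8), S(f_3,h_8), S(h_4,h_8), S(h_5,h_8), S(h_6,h_8), S(h_7,h_8)) all reduce to 0 modulo the current basis, so we have a Gröbner basis.
Inter-reduce: drop elements whose leading term is divisible by another's, tail-reduce, and make monic.
Reduced Gröbner basis: {x_1 - 2, x_2 + 1}.
Label its elements g_1 = x_1 - 2, g_2 = x_2 + 1.

Reduce p = 5x_2 + 5 modulo G:
  leading term x_2: subtract (5)·g_2 from 5x_2 + 5 → 0
  normal form = 0.
Since the normal form is 0, p ∈ I.

5x_2 + 5 lies in I (it reduces to 0).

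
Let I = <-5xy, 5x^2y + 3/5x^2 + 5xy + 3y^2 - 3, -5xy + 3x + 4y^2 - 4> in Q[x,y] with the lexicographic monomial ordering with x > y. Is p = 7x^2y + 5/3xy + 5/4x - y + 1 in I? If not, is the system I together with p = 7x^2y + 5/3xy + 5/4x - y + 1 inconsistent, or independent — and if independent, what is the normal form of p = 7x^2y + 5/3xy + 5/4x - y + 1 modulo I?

First compute the reduced Gröbner basis of I by Buchberger's algorithm.
f_1 = -5xy, LT = xy.
f_2 = 5x^2y + 3/5x^2 + 5xy + 3y^2 - 3, LT = x^2y.
f_3 = -5xy + 3x + 4y^2 - 4, LT = xy.

S(f_1,f_2): lcm = x^2y. S = -3/25x^2 - xy - 3/5y^2 + 3/5.
  leading term x^2: no divisor's leading term divides it; move -3/25x^2 to the remainder.
  leading term xy: subtract (1/5)·f_1 from -xy - 3/5y^2 + 3/5 → -3/5y^2 + 3/5
  leading term y^2: no divisor's leading term divides it; move -3/5y^2 to the remainder.
  leading term 1: no divisor's leading term divides it; move 3/5 to the remainder.
  remainder -3/25x^2 - 3/5y^2 + 3/5 ≠ 0; add h_4 = -3/25x^2 - 3/5y^2 + 3/5 to the basis.

S(f_1,f_3): lcm = xy. S = 3/5x + 4/5y^2 - 4/5.
  leading term x: no divisor's leading term divides it; move 3/5x to the remainder.
  leading term y^2: no divisor's leading term divides it; move 4/5y^2 to the remainder.
  leading term 1: no divisor's leading term divides it; move -4/5 to the remainder.
  remainder 3/5x + 4/5y^2 - 4/5 ≠ 0; add h_5 = 3/5x + 4/5y^2 - 4/5 to the basis.

S(f_2,f_3): lcm = x^2y. S = 18/25x^2 + 4/5xy^2 + xy - 4/5x + 3/5y^2 - 3/5.
  leading term x^2: subtract (-6)·h_4 from 18/25x^2 + 4/5xy^2 + xy - 4/5x + 3/5y^2 - 3/5 → 4/5xy^2 + xy - 4/5x - 3y^2 + 3
  leading term xy^2: subtract (-4/25y)·f_1 from 4/5xy^2 + xy - 4/5x - 3y^2 + 3 → xy - 4/5x - 3y^2 + 3
  leading term xy: subtract (-1/5)·f_1 from xy - 4/5x - 3y^2 + 3 → -4/5x - 3y^2 + 3
  leading term x: subtract (-4/3)·h_5 from -4/5x - 3y^2 + 3 → -29/15y^2 + 29/15
  leading term y^2: no divisor's leading term divides it; move -29/15y^2 to the remainder.
  leading term 1: no divisor's leading term divides it; move 29/15 to the remainder.
  remainder -29/15y^2 + 29/15 ≠ 0; add h_6 = -29/15y^2 + 29/15 to the basis.

The other S-polynomials (S(f_1,h_4), S(f_2,h_4), S(f_3,h_4), S(f_1,h_5), S(f_2,h_5), S(f_3,h_5), S(h_4,h_5), S(f_1,h_6), S(f_2,h_6), S(f_3,h_6), S(h_4,h_6), S(h_5,h_6)) all reduce to 0 modulo the current basis, so we have a Gröbner basis.
Inter-reduce: drop elements whose leading term is divisible by another's, tail-reduce, and make monic.
Reduced Gröbner basis: {x, y^2 - 1}.
Label its elements g_1 = x, g_2 = y^2 - 1.

Reduce p = 7x^2y + 5/3xy + 5/4x - y + 1 modulo G:
  leading term x^2y: subtract (7xy)·g_1 from 7x^2y + 5/3xy + 5/4x - y + 1 → 5/3xy + 5/4x - y + 1
  leading term xy: subtract (5/3y)·g_1 from 5/3xy + 5/4x - y + 1 → 5/4x - y + 1
  leading term x: subtract (5/4)·g_1 from 5/4x - y + 1 → -y + 1
  leading term y: no divisor's leading term divides it; move -y to the remainder.
  leading term 1: no divisor's leading term divides it; move 1 to the remainder.
  normal form = -y + 1.
The normal form is nonzero, so p ∉ I. Since p minus its normal form lies in I, I + (p) = I + (r) where r = -y + 1; decide whether this ideal is the whole ring.
Run Buchberger on G together with r (pairs among the g_i already reduce to 0 since G is a Gröbner basis):
g_1 = x, LT = x.
g_2 = y^2 - 1, LT = y^2.
r = -y + 1, LT = y.

The S-polynomials (S(g_1,g_2), S(g_1,r), S(g_2,r)) all reduce to 0 modulo the current basis, so we have a Gröbner basis.
Inter-reduce: drop elements whose leading term is divisible by another's, tail-reduce, and make monic.
Reduced Gröbner basis: {x, y - 1}.
The reduced Gröbner basis of I + (p) is {x, y - 1} ≠ {1}, a proper ideal, so the enlarged system stays consistent: p is independent of I, with normal form -y + 1.

7x^2y + 5/3xy + 5/4x - y + 1 is independent of I; its normal form modulo I is -y + 1.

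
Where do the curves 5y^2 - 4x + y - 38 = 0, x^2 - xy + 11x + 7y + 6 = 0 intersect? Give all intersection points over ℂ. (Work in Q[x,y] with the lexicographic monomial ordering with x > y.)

{(1, -3), (-4, 2), (-46/5 - sqrt(39)*I/5, 7/10 - sqrt(39)*I/10), (-46/5 + sqrt(39)*I/5, 7/10 + sqrt(39)*I/10)}

Compute a lex Gröbner basis by Buchberger's algorithm.
f_1 = -4x + 5y^2 + y - 38, LT = x.
f_2 = x^2 - xy + 11x + 7y + 6, LT = x^2.

S(f_1,f_2): lcm = x^2. S = -5/4xy^2 + 3/4xy - 3/2x - 7y - 6.
  leading term xy^2: subtract (5/16y^2)·f_1 from -5/4xy^2 + 3/4xy - 3/2x - 7y - 6 → 3/4xy - 3/2x - 25/16y^4 - 5/16y^3 + 95/8y^2 - 7y - 6
  leading term xy: subtract (-3/16y)·f_1 from 3/4xy - 3/2x - 25/16y^4 - 5/16y^3 + 95/8y^2 - 7y - 6 → -3/2x - 25/16y^4 + 5/8y^3 + 193/16y^2 - 113/8y - 6
  leading term x: subtract (3/8)·f_1 from -3/2x - 25/16y^4 + 5/8y^3 + 193/16y^2 - 113/8y - 6 → -25/16y^4 + 5/8y^3 + 163/16y^2 - 29/2y + 33/4
  leading term y^4: no divisor's leading term divides it; move -25/16y^4 to the remainder.
  leading term y^3: no divisor's leading term divides it; move 5/8y^3 to the remainder.
  leading term y^2: no divisor's leading term divides it; move 163/16y^2 to the remainder.
  leading term y: no divisor's leading term divides it; move -29/2y to the remainder.
  leading term 1: no divisor's leading term divides it; move 33/4 to the remainder.
  remainder -25/16y^4 + 5/8y^3 + 163/16y^2 - 29/2y + 33/4 ≠ 0; add h_3 = -25/16y^4 + 5/8y^3 + 163/16y^2 - 29/2y + 33/4 to the basis.

S(f_1,h_3): leading monomials are coprime, so the S-polynomial reduces to 0 (Buchberger's first criterion).
S(f_2,h_3): leading monomials are coprime, so the S-polynomial reduces to 0 (Buchberger's first criterion).
Every S-polynomial of the final basis reduces to 0, so we have a Gröbner basis.
Inter-reduce: drop elements whose leading term is divisible by another's, tail-reduce, and make monic.
Reduced Gröbner basis: {x - 5/4y^2 - 1/4y + 19/2, y^4 - 2/5y^3 - 163/25y^2 + 232/25y - 132/25}.

Since the basis is lex-ordered, y^4 - 2/5y^3 - 163/25y^2 + 232/25y - 132/25 is univariate in y. Its roots are {-3, 2, 7/10 - sqrt(39)*I/10, 7/10 + sqrt(39)*I/10}. Back-substituting each root into the other basis elements fixes the other coordinates.
  y = -3: the earlier basis element becomes x - 1 = 0, giving x = 1 — point (1, -3).
  y = 2: the earlier basis element becomes x + 4 = 0, giving x = -4 — point (-4, 2).
  y = 7/10 - sqrt(39)*I/10: the earlier basis element becomes x + 46/5 + sqrt(39)*I/5 = 0, giving x = -46/5 - sqrt(39)*I/5 — point (-46/5 - sqrt(39)*I/5, 7/10 - sqrt(39)*I/10).
  y = 7/10 + sqrt(39)*I/10: the earlier basis element becomes x + 46/5 - sqrt(39)*I/5 = 0, giving x = -46/5 + sqrt(39)*I/5 — point (-46/5 + sqrt(39)*I/5, 7/10 + sqrt(39)*I/10).
Check: every point annihilates each of the original generators.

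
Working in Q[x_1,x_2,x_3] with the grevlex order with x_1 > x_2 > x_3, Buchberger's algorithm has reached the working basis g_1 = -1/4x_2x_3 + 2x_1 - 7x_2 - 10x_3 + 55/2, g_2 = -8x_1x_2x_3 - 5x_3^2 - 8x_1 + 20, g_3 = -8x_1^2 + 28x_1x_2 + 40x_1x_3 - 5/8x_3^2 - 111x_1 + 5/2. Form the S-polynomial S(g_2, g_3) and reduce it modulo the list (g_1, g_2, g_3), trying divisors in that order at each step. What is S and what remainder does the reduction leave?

S(g_2, g_3) = 7/2x_1x_2^2x_3 + 5x_1x_2x_3^2 - 5/64x_2x_3^3 - 111/8x_1x_2x_3 + 5/8x_1x_3^2 + x_1^2 + 5/16x_2x_3 - 5/2x_1; remainder on division = 0.

lcm(LM(g_2), LM(g_3)) = x_1^2x_2x_3.
S = (lcm/LT(g_2))·g_2 − (lcm/LT(g_3))·g_3 = 7/2x_1x_2^2x_3 + 5x_1x_2x_3^2 - 5/64x_2x_3^3 - 111/8x_1x_2x_3 + 5/8x_1x_3^2 + x_1^2 + 5/16x_2x_3 - 5/2x_1.
Reduce S modulo (g_1, g_2, g_3) in that order:
  leading term x_1x_2^2x_3: subtract (-14x_1x_2)·g_1 from 7/2x_1x_2^2x_3 + 5x_1x_2x_3^2 - 5/64x_2x_3^3 - 111/8x_1x_2x_3 + 5/8x_1x_3^2 + x_1^2 + 5/16x_2x_3 - 5/2x_1 → 5x_1x_2x_3^2 - 5/64x_2x_3^3 + 28x_1^2x_2 - 98x_1x_2^2 - 1231/8x_1x_2x_3 + 5/8x_1x_3^2 + x_1^2 + 385x_1x_2 + 5/16x_2x_3 - 5/2x_1
  leading term x_1x_2x_3^2: subtract (-20x_1x_3)·g_1 from 5x_1x_2x_3^2 - 5/64x_2x_3^3 + 28x_1^2x_2 - 98x_1x_2^2 - 1231/8x_1x_2x_3 + 5/8x_1x_3^2 + x_1^2 + 385x_1x_2 + 5/16x_2x_3 - 5/2x_1 → -5/64x_2x_3^3 + 28x_1^2x_2 - 98x_1x_2^2 + 40x_1^2x_3 - 2351/8x_1x_2x_3 - 1595/8x_1x_3^2 + x_1^2 + 385x_1x_2 + 550x_1x_3 + 5/16x_2x_3 - 5/2x_1
  leading term x_2x_3^3: subtract (5/16x_3^2)·g_1 from -5/64x_2x_3^3 + 28x_1^2x_2 - 98x_1x_2^2 + 40x_1^2x_3 - 2351/8x_1x_2x_3 - 1595/8x_1x_3^2 + x_1^2 + 385x_1x_2 + 550x_1x_3 + 5/16x_2x_3 - 5/2x_1 → 28x_1^2x_2 - 98x_1x_2^2 + 40x_1^2x_3 - 2351/8x_1x_2x_3 - 200x_1x_3^2 + 35/16x_2x_3^2 + 25/8x_3^3 + x_1^2 + 385x_1x_2 + 550x_1x_3 + 5/16x_2x_3 - 275/32x_3^2 - 5/2x_1
  leading term x_1^2x_2: subtract (-7/2x_2)·g_3 from 28x_1^2x_2 - 98x_1x_2^2 + 40x_1^2x_3 - 2351/8x_1x_2x_3 - 200x_1x_3^2 + 35/16x_2x_3^2 + 25/8x_3^3 + x_1^2 + 385x_1x_2 + 550x_1x_3 + 5/16x_2x_3 - 275/32x_3^2 - 5/2x_1 → 40x_1^2x_3 - 1231/8x_1x_2x_3 - 200x_1x_3^2 + 25/8x_3^3 + x_1^2 - 7/2x_1x_2 + 550x_1x_3 + 5/16x_2x_3 - 275/32x_3^2 - 5/2x_1 + 35/4x_2
  leading term x_1^2x_3: subtract (-5x_3)·g_3 from 40x_1^2x_3 - 1231/8x_1x_2x_3 - 200x_1x_3^2 + 25/8x_3^3 + x_1^2 - 7/2x_1x_2 + 550x_1x_3 + 5/16x_2x_3 - 275/32x_3^2 - 5/2x_1 + 35/4x_2 → -111/8x_1x_2x_3 + x_1^2 - 7/2x_1x_2 - 5x_1x_3 + 5/16x_2x_3 - 275/32x_3^2 - 5/2x_1 + 35/4x_2 + 25/2x_3
  leading term x_1x_2x_3: subtract (111/2x_1)·g_1 from -111/8x_1x_2x_3 + x_1^2 - 7/2x_1x_2 - 5x_1x_3 + 5/16x_2x_3 - 275/32x_3^2 - 5/2x_1 + 35/4x_2 + 25/2x_3 → -110x_1^2 + 385x_1x_2 + 550x_1x_3 + 5/16x_2x_3 - 275/32x_3^2 - 6115/4x_1 + 35/4x_2 + 25/2x_3
  leading term x_1^2: subtract (55/4)·g_3 from -110x_1^2 + 385x_1x_2 + 550x_1x_3 + 5/16x_2x_3 - 275/32x_3^2 - 6115/4x_1 + 35/4x_2 + 25/2x_3 → 5/16x_2x_3 - 5/2x_1 + 35/4x_2 + 25/2x_3 - 275/8
  leading term x_2x_3: subtract (-5/4)·g_1 from 5/16x_2x_3 - 5/2x_1 + 35/4x_2 + 25/2x_3 - 275/8 → 0
The remainder is 0, so this S-polynomial contributes no new basis element.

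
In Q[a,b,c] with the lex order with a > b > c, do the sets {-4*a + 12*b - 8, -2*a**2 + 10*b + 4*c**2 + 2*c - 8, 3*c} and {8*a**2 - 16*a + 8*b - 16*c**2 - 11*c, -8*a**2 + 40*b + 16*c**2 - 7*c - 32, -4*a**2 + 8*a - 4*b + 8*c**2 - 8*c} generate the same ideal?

Yes, the ideals are equal.

Equality of ideals is decidable: compute both reduced Gröbner bases (unique for the ordering) and check whether they agree.
Buchberger on the first generating set:
f_1 = -4*a + 12*b - 8, LT = a.
f_2 = -2*a**2 + 10*b + 4*c**2 + 2*c - 8, LT = a**2.
f_3 = 3*c, LT = c.

S(f_1,f_2): lcm = a**2. S = -3*a*b + 2*a + 5*b + 2*c**2 + c - 4.
  leading term a*b: subtract (3/4*b)·f_1 from -3*a*b + 2*a + 5*b + 2*c**2 + c - 4 → 2*a - 9*b**2 + 11*b + 2*c**2 + c - 4
  leading term a: subtract (-1/2)·f_1 from 2*a - 9*b**2 + 11*b + 2*c**2 + c - 4 → -9*b**2 + 17*b + 2*c**2 + c - 8
  leading term b**2: no divisor's leading term divides it; move -9*b**2 to the remainder.
  leading term b: no divisor's leading term divides it; move 17*b to the remainder.
  leading term c**2: subtract (2/3*c)·f_3 from 2*c**2 + c - 8 → c - 8
  leading term c: subtract (1/3)·f_3 from c - 8 → -8
  leading term 1: no divisor's leading term divides it; move -8 to the remainder.
  remainder -9*b**2 + 17*b - 8 ≠ 0; add g_4 = -9*b**2 + 17*b - 8 to the basis.

The other S-polynomials (S(f_1,f_3), S(f_2,f_3), S(f_1,g_4), S(f_2,g_4), S(f_3,g_4)) all reduce to 0 modulo the current basis, so we have a Gröbner basis.
Inter-reduce: drop elements whose leading term is divisible by another's, tail-reduce, and make monic.
Reduced Gröbner basis: {a - 3*b + 2, b**2 - 17/9*b + 8/9, c}.

Buchberger on the second generating set:
h_1 = 8*a**2 - 16*a + 8*b - 16*c**2 - 11*c, LT = a**2.
h_2 = -8*a**2 + 40*b + 16*c**2 - 7*c - 32, LT = a**2.
h_3 = -4*a**2 + 8*a - 4*b + 8*c**2 - 8*c, LT = a**2.

S(h_1,h_2): lcm = a**2. S = -2*a + 6*b - 9/4*c - 4.
  leading term a: no divisor's leading term divides it; move -2*a to the remainder.
  leading term b: no divisor's leading term divides it; move 6*b to the remainder.
  leading term c: no divisor's leading term divides it; move -9/4*c to the remainder.
  leading term 1: no divisor's leading term divides it; move -4 to the remainder.
  remainder -2*a + 6*b - 9/4*c - 4 ≠ 0; add k_4 = -2*a + 6*b - 9/4*c - 4 to the basis.

S(h_1,h_3): lcm = a**2. S = -27/8*c.
  leading term c: no divisor's leading term divides it; move -27/8*c to the remainder.
  remainder -27/8*c ≠ 0; add k_5 = -27/8*c to the basis.

S(h_1,k_4): lcm = a**2. S = 3*a*b - 9/8*a*c - 4*a + b - 2*c**2 - 11/8*c.
  leading term a*b: subtract (-3/2*b)·k_4 from 3*a*b - 9/8*a*c - 4*a + b - 2*c**2 - 11/8*c → -9/8*a*c - 4*a + 9*b**2 - 27/8*b*c - 5*b - 2*c**2 - 11/8*c
  leading term a*c: subtract (9/16*c)·k_4 from -9/8*a*c - 4*a + 9*b**2 - 27/8*b*c - 5*b - 2*c**2 - 11/8*c → -4*a + 9*b**2 - 27/4*b*c - 5*b - 47/64*c**2 + 7/8*c
  leading term a: subtract (2)·k_4 from -4*a + 9*b**2 - 27/4*b*c - 5*b - 47/64*c**2 + 7/8*c → 9*b**2 - 27/4*b*c - 17*b - 47/64*c**2 + 43/8*c + 8
  leading term b**2: no divisor's leading term divides it; move 9*b**2 to the remainder.
  leading term b*c: subtract (2*b)·k_5 from -27/4*b*c - 17*b - 47/64*c**2 + 43/8*c + 8 → -17*b - 47/64*c**2 + 43/8*c + 8
  leading term b: no divisor's leading term divides it; move -17*b to the remainder.
  leading term c**2: subtract (47/216*c)·k_5 from -47/64*c**2 + 43/8*c + 8 → 43/8*c + 8
  leading term c: subtract (-43/27)·k_5 from 43/8*c + 8 → 8
  leading term 1: no divisor's leading term divides it; move 8 to the remainder.
  remainder 9*b**2 - 17*b + 8 ≠ 0; add k_6 = 9*b**2 - 17*b + 8 to the basis.

The other S-polynomials (S(h_2,h_3), S(h_2,k_4), S(h_3,k_4), S(h_1,k_5), S(h_2,k_5), S(h_3,k_5), S(k_4,k_5), S(h_1,k_6), S(h_2,k_6), S(h_3,k_6), S(k_4,k_6), S(k_5,k_6)) all reduce to 0 modulo the current basis, so we have a Gröbner basis.
Inter-reduce: drop elements whose leading term is divisible by another's, tail-reduce, and make monic.
Reduced Gröbner basis: {a - 3*b + 2, b**2 - 17/9*b + 8/9, c}.

The two bases agree; hence the ideals are identical.
The choice of monomial ordering does not affect the verdict — as long as both bases are computed under the same ordering, their equality decides ideal equality.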